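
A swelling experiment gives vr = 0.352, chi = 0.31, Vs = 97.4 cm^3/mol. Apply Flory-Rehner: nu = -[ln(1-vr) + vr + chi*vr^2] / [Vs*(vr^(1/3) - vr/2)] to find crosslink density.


ln(1 - vr) = ln(1 - 0.352) = -0.4339
Numerator = -((-0.4339) + 0.352 + 0.31 * 0.352^2) = 0.0435
Denominator = 97.4 * (0.352^(1/3) - 0.352/2) = 51.6288
nu = 0.0435 / 51.6288 = 8.4167e-04 mol/cm^3

8.4167e-04 mol/cm^3


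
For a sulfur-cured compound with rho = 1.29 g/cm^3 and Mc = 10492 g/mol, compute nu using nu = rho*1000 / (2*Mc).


nu = rho * 1000 / (2 * Mc)
nu = 1.29 * 1000 / (2 * 10492)
nu = 1290.0 / 20984
nu = 0.0615 mol/L

0.0615 mol/L


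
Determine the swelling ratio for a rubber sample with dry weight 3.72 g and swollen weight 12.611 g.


Q = W_swollen / W_dry
Q = 12.611 / 3.72
Q = 3.39

Q = 3.39


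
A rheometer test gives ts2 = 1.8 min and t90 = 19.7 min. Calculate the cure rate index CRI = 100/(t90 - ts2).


CRI = 100 / (t90 - ts2)
= 100 / (19.7 - 1.8)
= 100 / 17.9
= 5.59 min^-1

5.59 min^-1


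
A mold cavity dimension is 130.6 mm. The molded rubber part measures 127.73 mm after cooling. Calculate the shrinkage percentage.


Shrinkage = (mold - part) / mold * 100
= (130.6 - 127.73) / 130.6 * 100
= 2.87 / 130.6 * 100
= 2.2%

2.2%


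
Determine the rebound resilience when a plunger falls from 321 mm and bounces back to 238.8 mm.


Resilience = h_rebound / h_drop * 100
= 238.8 / 321 * 100
= 74.4%

74.4%


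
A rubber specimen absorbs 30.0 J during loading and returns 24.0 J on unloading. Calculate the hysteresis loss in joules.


Hysteresis loss = loading - unloading
= 30.0 - 24.0
= 6.0 J

6.0 J


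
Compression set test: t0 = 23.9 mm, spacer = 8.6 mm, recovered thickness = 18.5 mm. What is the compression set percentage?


CS = (t0 - recovered) / (t0 - ts) * 100
= (23.9 - 18.5) / (23.9 - 8.6) * 100
= 5.4 / 15.3 * 100
= 35.3%

35.3%


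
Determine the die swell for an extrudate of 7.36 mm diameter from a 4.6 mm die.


Die swell ratio = D_extrudate / D_die
= 7.36 / 4.6
= 1.6

Die swell = 1.6


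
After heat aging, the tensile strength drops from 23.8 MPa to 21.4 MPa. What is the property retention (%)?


Retention = aged / original * 100
= 21.4 / 23.8 * 100
= 89.9%

89.9%


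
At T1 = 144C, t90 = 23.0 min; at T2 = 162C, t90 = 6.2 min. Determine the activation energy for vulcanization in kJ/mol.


T1 = 417.15 K, T2 = 435.15 K
1/T1 - 1/T2 = 9.9161e-05
ln(t1/t2) = ln(23.0/6.2) = 1.3109
Ea = 8.314 * 1.3109 / 9.9161e-05 = 109914.0466 J/mol
Ea = 109.91 kJ/mol

109.91 kJ/mol


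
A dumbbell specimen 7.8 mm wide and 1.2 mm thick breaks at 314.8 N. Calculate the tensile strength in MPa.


Area = width * thickness = 7.8 * 1.2 = 9.36 mm^2
TS = force / area = 314.8 / 9.36 = 33.63 MPa

33.63 MPa


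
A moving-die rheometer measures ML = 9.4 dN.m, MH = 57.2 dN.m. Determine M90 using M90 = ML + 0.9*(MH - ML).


M90 = ML + 0.9 * (MH - ML)
M90 = 9.4 + 0.9 * (57.2 - 9.4)
M90 = 9.4 + 0.9 * 47.8
M90 = 52.42 dN.m

52.42 dN.m


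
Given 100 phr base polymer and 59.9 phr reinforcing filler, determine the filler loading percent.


Filler % = filler / (rubber + filler) * 100
= 59.9 / (100 + 59.9) * 100
= 59.9 / 159.9 * 100
= 37.46%

37.46%


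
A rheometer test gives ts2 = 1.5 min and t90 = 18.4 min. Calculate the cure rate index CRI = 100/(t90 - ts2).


CRI = 100 / (t90 - ts2)
= 100 / (18.4 - 1.5)
= 100 / 16.9
= 5.92 min^-1

5.92 min^-1


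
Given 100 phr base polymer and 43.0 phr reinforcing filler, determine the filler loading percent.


Filler % = filler / (rubber + filler) * 100
= 43.0 / (100 + 43.0) * 100
= 43.0 / 143.0 * 100
= 30.07%

30.07%


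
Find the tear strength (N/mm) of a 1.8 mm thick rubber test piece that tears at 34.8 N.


Tear strength = force / thickness
= 34.8 / 1.8
= 19.33 N/mm

19.33 N/mm


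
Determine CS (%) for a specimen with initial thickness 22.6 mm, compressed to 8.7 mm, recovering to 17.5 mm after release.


CS = (t0 - recovered) / (t0 - ts) * 100
= (22.6 - 17.5) / (22.6 - 8.7) * 100
= 5.1 / 13.9 * 100
= 36.7%

36.7%


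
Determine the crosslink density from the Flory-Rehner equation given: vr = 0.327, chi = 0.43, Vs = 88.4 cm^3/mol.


ln(1 - vr) = ln(1 - 0.327) = -0.3960
Numerator = -((-0.3960) + 0.327 + 0.43 * 0.327^2) = 0.0230
Denominator = 88.4 * (0.327^(1/3) - 0.327/2) = 46.4491
nu = 0.0230 / 46.4491 = 4.9582e-04 mol/cm^3

4.9582e-04 mol/cm^3


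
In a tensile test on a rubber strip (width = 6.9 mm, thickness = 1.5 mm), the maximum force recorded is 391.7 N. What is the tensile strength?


Area = width * thickness = 6.9 * 1.5 = 10.35 mm^2
TS = force / area = 391.7 / 10.35 = 37.85 MPa

37.85 MPa


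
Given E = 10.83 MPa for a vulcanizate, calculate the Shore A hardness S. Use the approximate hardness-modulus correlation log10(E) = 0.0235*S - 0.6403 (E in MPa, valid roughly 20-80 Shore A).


log10(E) = 0.0235*S - 0.6403  =>  S = (log10(E) + 0.6403) / 0.0235
log10(10.83) = 1.034628
S = (1.034628 + 0.6403) / 0.0235 = 1.674928 / 0.0235
S = 71.3

Shore A = 71.3


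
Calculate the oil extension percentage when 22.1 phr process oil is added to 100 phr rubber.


Oil % = oil / (100 + oil) * 100
= 22.1 / (100 + 22.1) * 100
= 22.1 / 122.1 * 100
= 18.1%

18.1%


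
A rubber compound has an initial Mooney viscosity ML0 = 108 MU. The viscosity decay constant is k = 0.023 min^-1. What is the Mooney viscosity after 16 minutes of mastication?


ML = ML0 * exp(-k * t)
ML = 108 * exp(-0.023 * 16)
ML = 108 * 0.6921
ML = 74.75 MU

74.75 MU


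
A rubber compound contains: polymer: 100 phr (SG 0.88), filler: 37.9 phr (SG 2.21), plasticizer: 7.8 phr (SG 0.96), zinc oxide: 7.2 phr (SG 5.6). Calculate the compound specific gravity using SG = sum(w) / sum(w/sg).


Sum of weights = 152.9
Volume contributions:
  polymer: 100/0.88 = 113.6364
  filler: 37.9/2.21 = 17.1493
  plasticizer: 7.8/0.96 = 8.1250
  zinc oxide: 7.2/5.6 = 1.2857
Sum of volumes = 140.1964
SG = 152.9 / 140.1964 = 1.091

SG = 1.091


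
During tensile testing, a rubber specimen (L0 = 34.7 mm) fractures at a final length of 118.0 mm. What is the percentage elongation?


Elongation = (Lf - L0) / L0 * 100
= (118.0 - 34.7) / 34.7 * 100
= 83.3 / 34.7 * 100
= 240.1%

240.1%


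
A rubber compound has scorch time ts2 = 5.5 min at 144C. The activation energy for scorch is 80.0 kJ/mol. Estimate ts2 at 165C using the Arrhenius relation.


Convert temperatures: T1 = 144 + 273.15 = 417.15 K, T2 = 165 + 273.15 = 438.15 K
ts2_new = 5.5 * exp(80000 / 8.314 * (1/438.15 - 1/417.15))
1/T2 - 1/T1 = -1.1490e-04
ts2_new = 1.82 min

1.82 min


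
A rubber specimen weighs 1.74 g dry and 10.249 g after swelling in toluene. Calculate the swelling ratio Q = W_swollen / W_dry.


Q = W_swollen / W_dry
Q = 10.249 / 1.74
Q = 5.89

Q = 5.89


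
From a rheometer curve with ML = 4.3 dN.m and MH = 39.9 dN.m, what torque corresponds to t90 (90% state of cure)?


M90 = ML + 0.9 * (MH - ML)
M90 = 4.3 + 0.9 * (39.9 - 4.3)
M90 = 4.3 + 0.9 * 35.6
M90 = 36.34 dN.m

36.34 dN.m


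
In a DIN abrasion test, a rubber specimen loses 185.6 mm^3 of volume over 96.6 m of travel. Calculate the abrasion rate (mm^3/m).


Rate = volume_loss / distance
= 185.6 / 96.6
= 1.921 mm^3/m

1.921 mm^3/m


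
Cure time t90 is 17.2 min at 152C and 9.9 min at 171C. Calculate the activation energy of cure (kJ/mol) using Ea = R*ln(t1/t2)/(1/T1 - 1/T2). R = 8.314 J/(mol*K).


T1 = 425.15 K, T2 = 444.15 K
1/T1 - 1/T2 = 1.0062e-04
ln(t1/t2) = ln(17.2/9.9) = 0.5524
Ea = 8.314 * 0.5524 / 1.0062e-04 = 45641.7187 J/mol
Ea = 45.64 kJ/mol

45.64 kJ/mol


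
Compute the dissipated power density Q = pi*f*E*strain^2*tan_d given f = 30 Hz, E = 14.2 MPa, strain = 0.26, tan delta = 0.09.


Q = pi * f * E * strain^2 * tan_d
= pi * 30 * 14.2 * 0.26^2 * 0.09
= pi * 30 * 14.2 * 0.0676 * 0.09
= 8.1423

Q = 8.1423


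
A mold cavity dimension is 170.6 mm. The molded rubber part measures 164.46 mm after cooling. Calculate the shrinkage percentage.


Shrinkage = (mold - part) / mold * 100
= (170.6 - 164.46) / 170.6 * 100
= 6.14 / 170.6 * 100
= 3.6%

3.6%


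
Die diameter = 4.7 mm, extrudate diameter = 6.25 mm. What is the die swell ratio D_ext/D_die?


Die swell ratio = D_extrudate / D_die
= 6.25 / 4.7
= 1.33

Die swell = 1.33


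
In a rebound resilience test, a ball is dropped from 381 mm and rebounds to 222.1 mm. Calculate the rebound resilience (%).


Resilience = h_rebound / h_drop * 100
= 222.1 / 381 * 100
= 58.3%

58.3%


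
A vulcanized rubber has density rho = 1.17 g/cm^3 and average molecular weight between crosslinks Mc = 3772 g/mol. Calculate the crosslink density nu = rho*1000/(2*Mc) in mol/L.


nu = rho * 1000 / (2 * Mc)
nu = 1.17 * 1000 / (2 * 3772)
nu = 1170.0 / 7544
nu = 0.1551 mol/L

0.1551 mol/L


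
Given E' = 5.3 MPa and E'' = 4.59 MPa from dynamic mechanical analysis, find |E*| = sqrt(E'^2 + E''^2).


|E*| = sqrt(E'^2 + E''^2)
= sqrt(5.3^2 + 4.59^2)
= sqrt(28.0900 + 21.0681)
= 7.011 MPa

7.011 MPa


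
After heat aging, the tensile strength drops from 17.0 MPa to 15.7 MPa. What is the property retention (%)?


Retention = aged / original * 100
= 15.7 / 17.0 * 100
= 92.4%

92.4%


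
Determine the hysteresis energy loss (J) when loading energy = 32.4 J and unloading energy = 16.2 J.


Hysteresis loss = loading - unloading
= 32.4 - 16.2
= 16.2 J

16.2 J


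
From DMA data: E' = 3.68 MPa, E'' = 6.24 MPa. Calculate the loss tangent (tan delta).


tan delta = E'' / E'
= 6.24 / 3.68
= 1.6957

tan delta = 1.6957


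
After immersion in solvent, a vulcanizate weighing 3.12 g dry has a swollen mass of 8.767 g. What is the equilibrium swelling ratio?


Q = W_swollen / W_dry
Q = 8.767 / 3.12
Q = 2.81

Q = 2.81


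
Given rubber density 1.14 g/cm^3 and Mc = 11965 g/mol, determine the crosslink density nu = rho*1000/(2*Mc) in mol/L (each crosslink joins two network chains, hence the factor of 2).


nu = rho * 1000 / (2 * Mc)
nu = 1.14 * 1000 / (2 * 11965)
nu = 1140.0 / 23930
nu = 0.0476 mol/L

0.0476 mol/L


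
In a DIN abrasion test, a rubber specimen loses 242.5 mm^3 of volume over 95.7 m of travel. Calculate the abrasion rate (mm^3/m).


Rate = volume_loss / distance
= 242.5 / 95.7
= 2.534 mm^3/m

2.534 mm^3/m


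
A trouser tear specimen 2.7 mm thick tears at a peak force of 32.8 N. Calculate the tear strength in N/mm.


Tear strength = force / thickness
= 32.8 / 2.7
= 12.15 N/mm

12.15 N/mm


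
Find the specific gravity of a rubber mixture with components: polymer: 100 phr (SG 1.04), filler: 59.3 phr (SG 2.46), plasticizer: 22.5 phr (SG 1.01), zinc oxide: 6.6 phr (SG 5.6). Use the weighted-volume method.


Sum of weights = 188.4
Volume contributions:
  polymer: 100/1.04 = 96.1538
  filler: 59.3/2.46 = 24.1057
  plasticizer: 22.5/1.01 = 22.2772
  zinc oxide: 6.6/5.6 = 1.1786
Sum of volumes = 143.7153
SG = 188.4 / 143.7153 = 1.311

SG = 1.311


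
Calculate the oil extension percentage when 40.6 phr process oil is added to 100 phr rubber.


Oil % = oil / (100 + oil) * 100
= 40.6 / (100 + 40.6) * 100
= 40.6 / 140.6 * 100
= 28.88%

28.88%


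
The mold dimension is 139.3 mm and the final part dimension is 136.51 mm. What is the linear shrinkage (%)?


Shrinkage = (mold - part) / mold * 100
= (139.3 - 136.51) / 139.3 * 100
= 2.79 / 139.3 * 100
= 2.0%

2.0%


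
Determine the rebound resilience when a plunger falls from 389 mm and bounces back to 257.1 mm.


Resilience = h_rebound / h_drop * 100
= 257.1 / 389 * 100
= 66.1%

66.1%


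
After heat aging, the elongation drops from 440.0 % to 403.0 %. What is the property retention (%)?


Retention = aged / original * 100
= 403.0 / 440.0 * 100
= 91.6%

91.6%


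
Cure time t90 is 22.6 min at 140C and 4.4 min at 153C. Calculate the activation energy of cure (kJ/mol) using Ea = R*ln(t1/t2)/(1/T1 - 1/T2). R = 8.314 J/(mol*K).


T1 = 413.15 K, T2 = 426.15 K
1/T1 - 1/T2 = 7.3837e-05
ln(t1/t2) = ln(22.6/4.4) = 1.6363
Ea = 8.314 * 1.6363 / 7.3837e-05 = 184251.8633 J/mol
Ea = 184.25 kJ/mol

184.25 kJ/mol


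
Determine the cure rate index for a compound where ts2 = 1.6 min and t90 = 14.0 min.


CRI = 100 / (t90 - ts2)
= 100 / (14.0 - 1.6)
= 100 / 12.4
= 8.06 min^-1

8.06 min^-1


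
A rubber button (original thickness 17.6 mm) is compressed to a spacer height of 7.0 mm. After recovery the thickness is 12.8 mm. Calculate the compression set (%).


CS = (t0 - recovered) / (t0 - ts) * 100
= (17.6 - 12.8) / (17.6 - 7.0) * 100
= 4.8 / 10.6 * 100
= 45.3%

45.3%


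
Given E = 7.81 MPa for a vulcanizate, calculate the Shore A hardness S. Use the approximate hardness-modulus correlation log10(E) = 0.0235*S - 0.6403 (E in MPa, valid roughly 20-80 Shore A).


log10(E) = 0.0235*S - 0.6403  =>  S = (log10(E) + 0.6403) / 0.0235
log10(7.81) = 0.892651
S = (0.892651 + 0.6403) / 0.0235 = 1.532951 / 0.0235
S = 65.2

Shore A = 65.2


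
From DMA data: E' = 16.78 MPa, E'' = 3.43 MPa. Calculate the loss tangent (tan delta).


tan delta = E'' / E'
= 3.43 / 16.78
= 0.2044

tan delta = 0.2044


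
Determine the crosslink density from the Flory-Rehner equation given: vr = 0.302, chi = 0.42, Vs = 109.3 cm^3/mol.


ln(1 - vr) = ln(1 - 0.302) = -0.3595
Numerator = -((-0.3595) + 0.302 + 0.42 * 0.302^2) = 0.0192
Denominator = 109.3 * (0.302^(1/3) - 0.302/2) = 56.8270
nu = 0.0192 / 56.8270 = 3.3840e-04 mol/cm^3

3.3840e-04 mol/cm^3


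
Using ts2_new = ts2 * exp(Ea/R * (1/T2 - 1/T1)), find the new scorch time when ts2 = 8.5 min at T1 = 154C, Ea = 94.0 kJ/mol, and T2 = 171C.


Convert temperatures: T1 = 154 + 273.15 = 427.15 K, T2 = 171 + 273.15 = 444.15 K
ts2_new = 8.5 * exp(94000 / 8.314 * (1/444.15 - 1/427.15))
1/T2 - 1/T1 = -8.9606e-05
ts2_new = 3.09 min

3.09 min


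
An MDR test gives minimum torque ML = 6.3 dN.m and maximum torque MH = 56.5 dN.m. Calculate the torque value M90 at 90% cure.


M90 = ML + 0.9 * (MH - ML)
M90 = 6.3 + 0.9 * (56.5 - 6.3)
M90 = 6.3 + 0.9 * 50.2
M90 = 51.48 dN.m

51.48 dN.m


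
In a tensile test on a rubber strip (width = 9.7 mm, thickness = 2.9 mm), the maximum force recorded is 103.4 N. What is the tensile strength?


Area = width * thickness = 9.7 * 2.9 = 28.13 mm^2
TS = force / area = 103.4 / 28.13 = 3.68 MPa

3.68 MPa


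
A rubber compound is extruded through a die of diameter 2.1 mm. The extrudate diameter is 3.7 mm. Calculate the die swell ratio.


Die swell ratio = D_extrudate / D_die
= 3.7 / 2.1
= 1.762

Die swell = 1.762


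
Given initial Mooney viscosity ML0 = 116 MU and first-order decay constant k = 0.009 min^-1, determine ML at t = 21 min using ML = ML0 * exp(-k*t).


ML = ML0 * exp(-k * t)
ML = 116 * exp(-0.009 * 21)
ML = 116 * 0.8278
ML = 96.02 MU

96.02 MU


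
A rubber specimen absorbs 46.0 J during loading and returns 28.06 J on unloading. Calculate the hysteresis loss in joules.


Hysteresis loss = loading - unloading
= 46.0 - 28.06
= 17.94 J

17.94 J


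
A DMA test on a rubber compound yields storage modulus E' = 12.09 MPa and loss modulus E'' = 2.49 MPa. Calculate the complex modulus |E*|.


|E*| = sqrt(E'^2 + E''^2)
= sqrt(12.09^2 + 2.49^2)
= sqrt(146.1681 + 6.2001)
= 12.344 MPa

12.344 MPa


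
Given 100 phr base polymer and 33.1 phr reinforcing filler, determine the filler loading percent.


Filler % = filler / (rubber + filler) * 100
= 33.1 / (100 + 33.1) * 100
= 33.1 / 133.1 * 100
= 24.87%

24.87%


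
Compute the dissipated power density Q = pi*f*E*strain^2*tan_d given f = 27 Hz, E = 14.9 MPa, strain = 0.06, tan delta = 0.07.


Q = pi * f * E * strain^2 * tan_d
= pi * 27 * 14.9 * 0.06^2 * 0.07
= pi * 27 * 14.9 * 0.0036 * 0.07
= 0.3185

Q = 0.3185


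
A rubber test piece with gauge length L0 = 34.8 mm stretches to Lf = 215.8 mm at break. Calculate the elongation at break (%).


Elongation = (Lf - L0) / L0 * 100
= (215.8 - 34.8) / 34.8 * 100
= 181.0 / 34.8 * 100
= 520.1%

520.1%


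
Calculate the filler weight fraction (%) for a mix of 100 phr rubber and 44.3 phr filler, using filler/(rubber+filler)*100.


Filler % = filler / (rubber + filler) * 100
= 44.3 / (100 + 44.3) * 100
= 44.3 / 144.3 * 100
= 30.7%

30.7%


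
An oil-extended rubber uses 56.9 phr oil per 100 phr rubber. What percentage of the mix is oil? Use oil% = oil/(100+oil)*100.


Oil % = oil / (100 + oil) * 100
= 56.9 / (100 + 56.9) * 100
= 56.9 / 156.9 * 100
= 36.27%

36.27%


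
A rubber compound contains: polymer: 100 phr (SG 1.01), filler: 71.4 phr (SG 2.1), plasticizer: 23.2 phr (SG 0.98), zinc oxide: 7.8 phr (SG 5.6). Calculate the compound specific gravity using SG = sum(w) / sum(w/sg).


Sum of weights = 202.4
Volume contributions:
  polymer: 100/1.01 = 99.0099
  filler: 71.4/2.1 = 34.0000
  plasticizer: 23.2/0.98 = 23.6735
  zinc oxide: 7.8/5.6 = 1.3929
Sum of volumes = 158.0762
SG = 202.4 / 158.0762 = 1.28

SG = 1.28


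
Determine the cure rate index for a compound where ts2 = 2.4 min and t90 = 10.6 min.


CRI = 100 / (t90 - ts2)
= 100 / (10.6 - 2.4)
= 100 / 8.2
= 12.2 min^-1

12.2 min^-1


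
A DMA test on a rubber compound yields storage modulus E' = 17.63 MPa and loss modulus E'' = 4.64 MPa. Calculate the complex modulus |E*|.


|E*| = sqrt(E'^2 + E''^2)
= sqrt(17.63^2 + 4.64^2)
= sqrt(310.8169 + 21.5296)
= 18.23 MPa

18.23 MPa


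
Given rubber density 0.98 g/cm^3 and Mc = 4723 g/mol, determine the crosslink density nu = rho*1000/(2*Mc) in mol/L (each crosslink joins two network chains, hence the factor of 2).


nu = rho * 1000 / (2 * Mc)
nu = 0.98 * 1000 / (2 * 4723)
nu = 980.0 / 9446
nu = 0.1037 mol/L

0.1037 mol/L


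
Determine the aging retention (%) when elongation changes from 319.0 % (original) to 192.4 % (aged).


Retention = aged / original * 100
= 192.4 / 319.0 * 100
= 60.3%

60.3%


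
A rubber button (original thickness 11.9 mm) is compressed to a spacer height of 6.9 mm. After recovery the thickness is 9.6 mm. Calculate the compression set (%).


CS = (t0 - recovered) / (t0 - ts) * 100
= (11.9 - 9.6) / (11.9 - 6.9) * 100
= 2.3 / 5.0 * 100
= 46.0%

46.0%


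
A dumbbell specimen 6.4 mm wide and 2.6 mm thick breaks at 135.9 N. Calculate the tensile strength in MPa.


Area = width * thickness = 6.4 * 2.6 = 16.64 mm^2
TS = force / area = 135.9 / 16.64 = 8.17 MPa

8.17 MPa


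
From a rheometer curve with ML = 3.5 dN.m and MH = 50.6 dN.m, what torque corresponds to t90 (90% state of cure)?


M90 = ML + 0.9 * (MH - ML)
M90 = 3.5 + 0.9 * (50.6 - 3.5)
M90 = 3.5 + 0.9 * 47.1
M90 = 45.89 dN.m

45.89 dN.m


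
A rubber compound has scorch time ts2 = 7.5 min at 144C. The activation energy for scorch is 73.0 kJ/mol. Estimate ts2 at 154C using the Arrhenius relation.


Convert temperatures: T1 = 144 + 273.15 = 417.15 K, T2 = 154 + 273.15 = 427.15 K
ts2_new = 7.5 * exp(73000 / 8.314 * (1/427.15 - 1/417.15))
1/T2 - 1/T1 = -5.6121e-05
ts2_new = 4.58 min

4.58 min


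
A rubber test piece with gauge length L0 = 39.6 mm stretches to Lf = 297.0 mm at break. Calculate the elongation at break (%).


Elongation = (Lf - L0) / L0 * 100
= (297.0 - 39.6) / 39.6 * 100
= 257.4 / 39.6 * 100
= 650.0%

650.0%


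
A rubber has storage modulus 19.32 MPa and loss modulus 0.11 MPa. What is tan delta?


tan delta = E'' / E'
= 0.11 / 19.32
= 0.0057

tan delta = 0.0057


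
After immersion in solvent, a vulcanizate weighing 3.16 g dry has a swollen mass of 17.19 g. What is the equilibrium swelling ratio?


Q = W_swollen / W_dry
Q = 17.19 / 3.16
Q = 5.44

Q = 5.44


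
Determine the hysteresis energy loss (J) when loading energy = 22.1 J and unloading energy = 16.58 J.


Hysteresis loss = loading - unloading
= 22.1 - 16.58
= 5.52 J

5.52 J


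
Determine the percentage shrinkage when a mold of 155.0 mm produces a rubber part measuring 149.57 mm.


Shrinkage = (mold - part) / mold * 100
= (155.0 - 149.57) / 155.0 * 100
= 5.43 / 155.0 * 100
= 3.5%

3.5%


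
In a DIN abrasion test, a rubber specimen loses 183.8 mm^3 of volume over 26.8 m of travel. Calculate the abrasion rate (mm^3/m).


Rate = volume_loss / distance
= 183.8 / 26.8
= 6.858 mm^3/m

6.858 mm^3/m


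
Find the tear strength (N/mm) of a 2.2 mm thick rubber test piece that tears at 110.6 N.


Tear strength = force / thickness
= 110.6 / 2.2
= 50.27 N/mm

50.27 N/mm


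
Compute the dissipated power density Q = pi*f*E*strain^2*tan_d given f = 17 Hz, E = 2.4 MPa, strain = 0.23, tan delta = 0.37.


Q = pi * f * E * strain^2 * tan_d
= pi * 17 * 2.4 * 0.23^2 * 0.37
= pi * 17 * 2.4 * 0.0529 * 0.37
= 2.5088

Q = 2.5088


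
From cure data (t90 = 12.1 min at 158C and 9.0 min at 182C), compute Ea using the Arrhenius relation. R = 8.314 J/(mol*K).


T1 = 431.15 K, T2 = 455.15 K
1/T1 - 1/T2 = 1.2230e-04
ln(t1/t2) = ln(12.1/9.0) = 0.2960
Ea = 8.314 * 0.2960 / 1.2230e-04 = 20120.8056 J/mol
Ea = 20.12 kJ/mol

20.12 kJ/mol


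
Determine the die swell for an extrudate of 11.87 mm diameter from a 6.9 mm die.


Die swell ratio = D_extrudate / D_die
= 11.87 / 6.9
= 1.72

Die swell = 1.72


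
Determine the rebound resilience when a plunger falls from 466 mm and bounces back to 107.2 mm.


Resilience = h_rebound / h_drop * 100
= 107.2 / 466 * 100
= 23.0%

23.0%


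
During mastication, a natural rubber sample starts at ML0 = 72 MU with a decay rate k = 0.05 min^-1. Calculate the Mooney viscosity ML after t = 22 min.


ML = ML0 * exp(-k * t)
ML = 72 * exp(-0.05 * 22)
ML = 72 * 0.3329
ML = 23.97 MU

23.97 MU


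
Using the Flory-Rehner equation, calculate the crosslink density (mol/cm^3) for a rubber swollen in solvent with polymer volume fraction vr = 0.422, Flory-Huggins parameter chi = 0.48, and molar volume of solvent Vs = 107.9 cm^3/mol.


ln(1 - vr) = ln(1 - 0.422) = -0.5482
Numerator = -((-0.5482) + 0.422 + 0.48 * 0.422^2) = 0.0407
Denominator = 107.9 * (0.422^(1/3) - 0.422/2) = 58.1661
nu = 0.0407 / 58.1661 = 6.9974e-04 mol/cm^3

6.9974e-04 mol/cm^3


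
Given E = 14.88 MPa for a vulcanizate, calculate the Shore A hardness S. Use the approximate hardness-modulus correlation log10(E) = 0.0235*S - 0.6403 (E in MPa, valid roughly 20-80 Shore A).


log10(E) = 0.0235*S - 0.6403  =>  S = (log10(E) + 0.6403) / 0.0235
log10(14.88) = 1.172603
S = (1.172603 + 0.6403) / 0.0235 = 1.812903 / 0.0235
S = 77.1

Shore A = 77.1


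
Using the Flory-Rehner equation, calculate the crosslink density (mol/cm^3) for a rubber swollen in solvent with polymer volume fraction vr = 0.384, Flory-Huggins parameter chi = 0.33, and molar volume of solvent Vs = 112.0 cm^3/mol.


ln(1 - vr) = ln(1 - 0.384) = -0.4845
Numerator = -((-0.4845) + 0.384 + 0.33 * 0.384^2) = 0.0518
Denominator = 112.0 * (0.384^(1/3) - 0.384/2) = 59.9030
nu = 0.0518 / 59.9030 = 8.6553e-04 mol/cm^3

8.6553e-04 mol/cm^3


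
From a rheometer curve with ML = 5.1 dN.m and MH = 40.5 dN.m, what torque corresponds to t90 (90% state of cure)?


M90 = ML + 0.9 * (MH - ML)
M90 = 5.1 + 0.9 * (40.5 - 5.1)
M90 = 5.1 + 0.9 * 35.4
M90 = 36.96 dN.m

36.96 dN.m


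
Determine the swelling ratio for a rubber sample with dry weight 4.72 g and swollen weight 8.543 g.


Q = W_swollen / W_dry
Q = 8.543 / 4.72
Q = 1.81

Q = 1.81


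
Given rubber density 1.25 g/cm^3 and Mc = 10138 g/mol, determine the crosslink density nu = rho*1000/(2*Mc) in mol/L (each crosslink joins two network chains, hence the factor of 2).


nu = rho * 1000 / (2 * Mc)
nu = 1.25 * 1000 / (2 * 10138)
nu = 1250.0 / 20276
nu = 0.0616 mol/L

0.0616 mol/L


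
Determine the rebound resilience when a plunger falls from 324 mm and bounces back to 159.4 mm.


Resilience = h_rebound / h_drop * 100
= 159.4 / 324 * 100
= 49.2%

49.2%


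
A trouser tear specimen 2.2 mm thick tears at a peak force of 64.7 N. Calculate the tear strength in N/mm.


Tear strength = force / thickness
= 64.7 / 2.2
= 29.41 N/mm

29.41 N/mm


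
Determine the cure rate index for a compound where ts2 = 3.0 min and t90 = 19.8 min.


CRI = 100 / (t90 - ts2)
= 100 / (19.8 - 3.0)
= 100 / 16.8
= 5.95 min^-1

5.95 min^-1


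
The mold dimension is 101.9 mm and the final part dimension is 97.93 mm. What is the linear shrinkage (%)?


Shrinkage = (mold - part) / mold * 100
= (101.9 - 97.93) / 101.9 * 100
= 3.97 / 101.9 * 100
= 3.9%

3.9%


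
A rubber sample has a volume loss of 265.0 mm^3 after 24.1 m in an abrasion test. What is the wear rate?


Rate = volume_loss / distance
= 265.0 / 24.1
= 10.996 mm^3/m

10.996 mm^3/m


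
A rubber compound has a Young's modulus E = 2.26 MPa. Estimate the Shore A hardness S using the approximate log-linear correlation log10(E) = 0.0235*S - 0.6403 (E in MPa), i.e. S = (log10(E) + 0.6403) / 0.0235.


log10(E) = 0.0235*S - 0.6403  =>  S = (log10(E) + 0.6403) / 0.0235
log10(2.26) = 0.354108
S = (0.354108 + 0.6403) / 0.0235 = 0.994408 / 0.0235
S = 42.3

Shore A = 42.3


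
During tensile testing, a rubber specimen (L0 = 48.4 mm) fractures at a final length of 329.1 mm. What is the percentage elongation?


Elongation = (Lf - L0) / L0 * 100
= (329.1 - 48.4) / 48.4 * 100
= 280.7 / 48.4 * 100
= 580.0%

580.0%


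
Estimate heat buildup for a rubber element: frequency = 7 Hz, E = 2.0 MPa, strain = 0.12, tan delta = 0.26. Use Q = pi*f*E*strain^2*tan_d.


Q = pi * f * E * strain^2 * tan_d
= pi * 7 * 2.0 * 0.12^2 * 0.26
= pi * 7 * 2.0 * 0.0144 * 0.26
= 0.1647

Q = 0.1647


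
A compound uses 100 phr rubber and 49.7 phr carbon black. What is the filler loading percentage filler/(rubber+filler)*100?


Filler % = filler / (rubber + filler) * 100
= 49.7 / (100 + 49.7) * 100
= 49.7 / 149.7 * 100
= 33.2%

33.2%


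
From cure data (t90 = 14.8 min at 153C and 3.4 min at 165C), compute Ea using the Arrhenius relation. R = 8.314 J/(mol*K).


T1 = 426.15 K, T2 = 438.15 K
1/T1 - 1/T2 = 6.4268e-05
ln(t1/t2) = ln(14.8/3.4) = 1.4709
Ea = 8.314 * 1.4709 / 6.4268e-05 = 190275.5492 J/mol
Ea = 190.28 kJ/mol

190.28 kJ/mol


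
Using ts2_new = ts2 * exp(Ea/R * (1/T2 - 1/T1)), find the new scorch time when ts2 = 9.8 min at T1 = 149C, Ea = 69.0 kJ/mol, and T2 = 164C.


Convert temperatures: T1 = 149 + 273.15 = 422.15 K, T2 = 164 + 273.15 = 437.15 K
ts2_new = 9.8 * exp(69000 / 8.314 * (1/437.15 - 1/422.15))
1/T2 - 1/T1 = -8.1282e-05
ts2_new = 4.99 min

4.99 min


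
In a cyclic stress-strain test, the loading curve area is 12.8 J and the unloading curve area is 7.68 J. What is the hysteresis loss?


Hysteresis loss = loading - unloading
= 12.8 - 7.68
= 5.12 J

5.12 J


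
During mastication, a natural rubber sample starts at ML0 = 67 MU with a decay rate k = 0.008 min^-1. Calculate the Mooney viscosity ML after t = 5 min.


ML = ML0 * exp(-k * t)
ML = 67 * exp(-0.008 * 5)
ML = 67 * 0.9608
ML = 64.37 MU

64.37 MU


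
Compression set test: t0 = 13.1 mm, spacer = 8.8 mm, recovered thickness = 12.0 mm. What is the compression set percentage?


CS = (t0 - recovered) / (t0 - ts) * 100
= (13.1 - 12.0) / (13.1 - 8.8) * 100
= 1.1 / 4.3 * 100
= 25.6%

25.6%


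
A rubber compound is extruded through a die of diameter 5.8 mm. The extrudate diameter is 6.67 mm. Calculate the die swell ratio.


Die swell ratio = D_extrudate / D_die
= 6.67 / 5.8
= 1.15

Die swell = 1.15


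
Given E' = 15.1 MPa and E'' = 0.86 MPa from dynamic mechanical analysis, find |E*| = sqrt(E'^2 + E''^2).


|E*| = sqrt(E'^2 + E''^2)
= sqrt(15.1^2 + 0.86^2)
= sqrt(228.0100 + 0.7396)
= 15.124 MPa

15.124 MPa


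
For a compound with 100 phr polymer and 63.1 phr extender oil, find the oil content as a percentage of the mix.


Oil % = oil / (100 + oil) * 100
= 63.1 / (100 + 63.1) * 100
= 63.1 / 163.1 * 100
= 38.69%

38.69%


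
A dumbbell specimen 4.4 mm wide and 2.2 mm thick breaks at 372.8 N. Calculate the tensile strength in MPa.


Area = width * thickness = 4.4 * 2.2 = 9.68 mm^2
TS = force / area = 372.8 / 9.68 = 38.51 MPa

38.51 MPa


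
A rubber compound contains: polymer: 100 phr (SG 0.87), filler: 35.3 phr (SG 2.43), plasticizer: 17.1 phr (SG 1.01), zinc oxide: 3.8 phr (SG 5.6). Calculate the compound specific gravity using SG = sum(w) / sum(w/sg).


Sum of weights = 156.2
Volume contributions:
  polymer: 100/0.87 = 114.9425
  filler: 35.3/2.43 = 14.5267
  plasticizer: 17.1/1.01 = 16.9307
  zinc oxide: 3.8/5.6 = 0.6786
Sum of volumes = 147.0785
SG = 156.2 / 147.0785 = 1.062

SG = 1.062


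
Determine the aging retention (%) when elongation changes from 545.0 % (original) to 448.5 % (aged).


Retention = aged / original * 100
= 448.5 / 545.0 * 100
= 82.3%

82.3%


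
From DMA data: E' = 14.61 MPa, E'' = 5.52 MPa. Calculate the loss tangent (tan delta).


tan delta = E'' / E'
= 5.52 / 14.61
= 0.3778

tan delta = 0.3778


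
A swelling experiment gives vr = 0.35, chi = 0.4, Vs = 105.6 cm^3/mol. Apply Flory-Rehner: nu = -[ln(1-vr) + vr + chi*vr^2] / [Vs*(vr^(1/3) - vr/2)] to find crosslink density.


ln(1 - vr) = ln(1 - 0.35) = -0.4308
Numerator = -((-0.4308) + 0.35 + 0.4 * 0.35^2) = 0.0318
Denominator = 105.6 * (0.35^(1/3) - 0.35/2) = 55.9395
nu = 0.0318 / 55.9395 = 5.6817e-04 mol/cm^3

5.6817e-04 mol/cm^3


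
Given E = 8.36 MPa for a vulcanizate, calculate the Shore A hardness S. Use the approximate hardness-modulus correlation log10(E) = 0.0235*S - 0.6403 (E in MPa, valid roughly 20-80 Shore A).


log10(E) = 0.0235*S - 0.6403  =>  S = (log10(E) + 0.6403) / 0.0235
log10(8.36) = 0.922206
S = (0.922206 + 0.6403) / 0.0235 = 1.562506 / 0.0235
S = 66.5

Shore A = 66.5


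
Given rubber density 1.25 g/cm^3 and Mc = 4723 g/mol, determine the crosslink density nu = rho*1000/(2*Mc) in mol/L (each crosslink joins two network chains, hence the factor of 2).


nu = rho * 1000 / (2 * Mc)
nu = 1.25 * 1000 / (2 * 4723)
nu = 1250.0 / 9446
nu = 0.1323 mol/L

0.1323 mol/L


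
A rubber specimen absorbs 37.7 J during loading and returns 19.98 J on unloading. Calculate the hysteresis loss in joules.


Hysteresis loss = loading - unloading
= 37.7 - 19.98
= 17.72 J

17.72 J


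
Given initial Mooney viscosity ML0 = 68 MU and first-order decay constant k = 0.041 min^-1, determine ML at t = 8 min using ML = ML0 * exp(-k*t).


ML = ML0 * exp(-k * t)
ML = 68 * exp(-0.041 * 8)
ML = 68 * 0.7204
ML = 48.98 MU

48.98 MU


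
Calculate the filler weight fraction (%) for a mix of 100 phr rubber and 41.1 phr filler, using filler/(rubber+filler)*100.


Filler % = filler / (rubber + filler) * 100
= 41.1 / (100 + 41.1) * 100
= 41.1 / 141.1 * 100
= 29.13%

29.13%


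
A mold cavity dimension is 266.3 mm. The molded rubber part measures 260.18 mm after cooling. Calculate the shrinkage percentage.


Shrinkage = (mold - part) / mold * 100
= (266.3 - 260.18) / 266.3 * 100
= 6.12 / 266.3 * 100
= 2.3%

2.3%


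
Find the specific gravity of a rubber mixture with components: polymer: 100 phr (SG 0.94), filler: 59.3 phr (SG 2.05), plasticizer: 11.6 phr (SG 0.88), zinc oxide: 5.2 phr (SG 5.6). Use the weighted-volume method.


Sum of weights = 176.1
Volume contributions:
  polymer: 100/0.94 = 106.3830
  filler: 59.3/2.05 = 28.9268
  plasticizer: 11.6/0.88 = 13.1818
  zinc oxide: 5.2/5.6 = 0.9286
Sum of volumes = 149.4202
SG = 176.1 / 149.4202 = 1.179

SG = 1.179


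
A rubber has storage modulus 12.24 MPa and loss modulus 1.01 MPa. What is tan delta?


tan delta = E'' / E'
= 1.01 / 12.24
= 0.0825

tan delta = 0.0825


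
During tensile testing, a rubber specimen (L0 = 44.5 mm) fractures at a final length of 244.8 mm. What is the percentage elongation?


Elongation = (Lf - L0) / L0 * 100
= (244.8 - 44.5) / 44.5 * 100
= 200.3 / 44.5 * 100
= 450.1%

450.1%


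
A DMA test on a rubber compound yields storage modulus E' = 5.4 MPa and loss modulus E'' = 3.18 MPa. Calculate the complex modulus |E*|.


|E*| = sqrt(E'^2 + E''^2)
= sqrt(5.4^2 + 3.18^2)
= sqrt(29.1600 + 10.1124)
= 6.267 MPa

6.267 MPa


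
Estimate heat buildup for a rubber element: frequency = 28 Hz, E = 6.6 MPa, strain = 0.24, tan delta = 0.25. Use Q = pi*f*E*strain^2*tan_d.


Q = pi * f * E * strain^2 * tan_d
= pi * 28 * 6.6 * 0.24^2 * 0.25
= pi * 28 * 6.6 * 0.0576 * 0.25
= 8.3602

Q = 8.3602


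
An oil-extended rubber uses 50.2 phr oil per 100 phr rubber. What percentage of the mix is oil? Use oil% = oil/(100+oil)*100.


Oil % = oil / (100 + oil) * 100
= 50.2 / (100 + 50.2) * 100
= 50.2 / 150.2 * 100
= 33.42%

33.42%


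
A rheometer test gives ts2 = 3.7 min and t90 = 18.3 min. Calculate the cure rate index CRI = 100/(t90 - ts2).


CRI = 100 / (t90 - ts2)
= 100 / (18.3 - 3.7)
= 100 / 14.6
= 6.85 min^-1

6.85 min^-1


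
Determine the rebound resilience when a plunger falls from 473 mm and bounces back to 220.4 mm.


Resilience = h_rebound / h_drop * 100
= 220.4 / 473 * 100
= 46.6%

46.6%


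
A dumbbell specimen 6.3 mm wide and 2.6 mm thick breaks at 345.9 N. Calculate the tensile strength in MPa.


Area = width * thickness = 6.3 * 2.6 = 16.38 mm^2
TS = force / area = 345.9 / 16.38 = 21.12 MPa

21.12 MPa


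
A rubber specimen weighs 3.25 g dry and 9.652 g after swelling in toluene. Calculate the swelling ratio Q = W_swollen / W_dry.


Q = W_swollen / W_dry
Q = 9.652 / 3.25
Q = 2.97

Q = 2.97


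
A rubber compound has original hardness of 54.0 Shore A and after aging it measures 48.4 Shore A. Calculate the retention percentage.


Retention = aged / original * 100
= 48.4 / 54.0 * 100
= 89.6%

89.6%


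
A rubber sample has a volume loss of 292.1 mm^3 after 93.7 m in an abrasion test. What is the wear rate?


Rate = volume_loss / distance
= 292.1 / 93.7
= 3.117 mm^3/m

3.117 mm^3/m


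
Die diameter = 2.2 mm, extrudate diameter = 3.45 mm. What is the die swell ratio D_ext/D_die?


Die swell ratio = D_extrudate / D_die
= 3.45 / 2.2
= 1.568

Die swell = 1.568


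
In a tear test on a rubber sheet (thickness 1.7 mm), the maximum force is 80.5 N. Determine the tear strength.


Tear strength = force / thickness
= 80.5 / 1.7
= 47.35 N/mm

47.35 N/mm


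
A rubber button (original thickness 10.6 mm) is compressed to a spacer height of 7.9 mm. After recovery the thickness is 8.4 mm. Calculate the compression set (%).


CS = (t0 - recovered) / (t0 - ts) * 100
= (10.6 - 8.4) / (10.6 - 7.9) * 100
= 2.2 / 2.7 * 100
= 81.5%

81.5%


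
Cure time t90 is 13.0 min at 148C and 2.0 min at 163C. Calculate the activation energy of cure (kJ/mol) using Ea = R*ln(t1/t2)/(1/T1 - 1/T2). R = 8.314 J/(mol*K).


T1 = 421.15 K, T2 = 436.15 K
1/T1 - 1/T2 = 8.1662e-05
ln(t1/t2) = ln(13.0/2.0) = 1.8718
Ea = 8.314 * 1.8718 / 8.1662e-05 = 190568.6208 J/mol
Ea = 190.57 kJ/mol

190.57 kJ/mol


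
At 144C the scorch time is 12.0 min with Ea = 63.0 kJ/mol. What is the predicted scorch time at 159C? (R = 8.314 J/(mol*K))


Convert temperatures: T1 = 144 + 273.15 = 417.15 K, T2 = 159 + 273.15 = 432.15 K
ts2_new = 12.0 * exp(63000 / 8.314 * (1/432.15 - 1/417.15))
1/T2 - 1/T1 = -8.3208e-05
ts2_new = 6.39 min

6.39 min


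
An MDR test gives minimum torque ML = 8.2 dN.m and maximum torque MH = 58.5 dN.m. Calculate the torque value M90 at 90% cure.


M90 = ML + 0.9 * (MH - ML)
M90 = 8.2 + 0.9 * (58.5 - 8.2)
M90 = 8.2 + 0.9 * 50.3
M90 = 53.47 dN.m

53.47 dN.m


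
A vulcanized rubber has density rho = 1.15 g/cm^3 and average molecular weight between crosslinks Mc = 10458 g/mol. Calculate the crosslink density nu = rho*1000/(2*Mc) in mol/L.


nu = rho * 1000 / (2 * Mc)
nu = 1.15 * 1000 / (2 * 10458)
nu = 1150.0 / 20916
nu = 0.0550 mol/L

0.0550 mol/L


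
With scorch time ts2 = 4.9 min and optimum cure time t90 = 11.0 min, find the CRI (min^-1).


CRI = 100 / (t90 - ts2)
= 100 / (11.0 - 4.9)
= 100 / 6.1
= 16.39 min^-1

16.39 min^-1


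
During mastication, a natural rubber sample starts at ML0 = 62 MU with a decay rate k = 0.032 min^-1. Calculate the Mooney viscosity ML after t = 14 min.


ML = ML0 * exp(-k * t)
ML = 62 * exp(-0.032 * 14)
ML = 62 * 0.6389
ML = 39.61 MU

39.61 MU


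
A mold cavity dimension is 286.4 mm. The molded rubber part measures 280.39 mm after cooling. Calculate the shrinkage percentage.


Shrinkage = (mold - part) / mold * 100
= (286.4 - 280.39) / 286.4 * 100
= 6.01 / 286.4 * 100
= 2.1%

2.1%


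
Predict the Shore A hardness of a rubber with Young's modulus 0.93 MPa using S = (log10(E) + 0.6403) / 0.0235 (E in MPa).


log10(E) = 0.0235*S - 0.6403  =>  S = (log10(E) + 0.6403) / 0.0235
log10(0.93) = -0.031517
S = (-0.031517 + 0.6403) / 0.0235 = 0.608783 / 0.0235
S = 25.9

Shore A = 25.9


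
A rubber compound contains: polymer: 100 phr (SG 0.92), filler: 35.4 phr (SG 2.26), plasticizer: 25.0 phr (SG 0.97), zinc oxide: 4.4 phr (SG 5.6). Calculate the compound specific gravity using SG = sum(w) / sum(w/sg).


Sum of weights = 164.8
Volume contributions:
  polymer: 100/0.92 = 108.6957
  filler: 35.4/2.26 = 15.6637
  plasticizer: 25.0/0.97 = 25.7732
  zinc oxide: 4.4/5.6 = 0.7857
Sum of volumes = 150.9183
SG = 164.8 / 150.9183 = 1.092

SG = 1.092


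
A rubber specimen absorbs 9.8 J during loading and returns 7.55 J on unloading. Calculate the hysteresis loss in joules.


Hysteresis loss = loading - unloading
= 9.8 - 7.55
= 2.25 J

2.25 J


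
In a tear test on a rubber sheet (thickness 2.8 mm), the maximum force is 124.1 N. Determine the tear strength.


Tear strength = force / thickness
= 124.1 / 2.8
= 44.32 N/mm

44.32 N/mm


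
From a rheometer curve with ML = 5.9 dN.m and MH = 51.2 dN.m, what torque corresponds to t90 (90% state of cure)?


M90 = ML + 0.9 * (MH - ML)
M90 = 5.9 + 0.9 * (51.2 - 5.9)
M90 = 5.9 + 0.9 * 45.3
M90 = 46.67 dN.m

46.67 dN.m


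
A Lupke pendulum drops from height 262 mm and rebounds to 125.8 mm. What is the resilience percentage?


Resilience = h_rebound / h_drop * 100
= 125.8 / 262 * 100
= 48.0%

48.0%


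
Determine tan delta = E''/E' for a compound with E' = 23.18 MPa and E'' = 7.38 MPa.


tan delta = E'' / E'
= 7.38 / 23.18
= 0.3184

tan delta = 0.3184


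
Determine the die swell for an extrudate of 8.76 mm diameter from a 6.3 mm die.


Die swell ratio = D_extrudate / D_die
= 8.76 / 6.3
= 1.39

Die swell = 1.39


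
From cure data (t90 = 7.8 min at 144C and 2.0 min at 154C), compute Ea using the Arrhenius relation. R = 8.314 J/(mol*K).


T1 = 417.15 K, T2 = 427.15 K
1/T1 - 1/T2 = 5.6121e-05
ln(t1/t2) = ln(7.8/2.0) = 1.3610
Ea = 8.314 * 1.3610 / 5.6121e-05 = 201619.8661 J/mol
Ea = 201.62 kJ/mol

201.62 kJ/mol


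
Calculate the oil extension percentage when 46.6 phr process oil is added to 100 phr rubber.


Oil % = oil / (100 + oil) * 100
= 46.6 / (100 + 46.6) * 100
= 46.6 / 146.6 * 100
= 31.79%

31.79%


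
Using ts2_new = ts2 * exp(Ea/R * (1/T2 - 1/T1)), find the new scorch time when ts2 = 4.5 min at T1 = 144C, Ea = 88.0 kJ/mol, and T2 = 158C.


Convert temperatures: T1 = 144 + 273.15 = 417.15 K, T2 = 158 + 273.15 = 431.15 K
ts2_new = 4.5 * exp(88000 / 8.314 * (1/431.15 - 1/417.15))
1/T2 - 1/T1 = -7.7841e-05
ts2_new = 1.97 min

1.97 min


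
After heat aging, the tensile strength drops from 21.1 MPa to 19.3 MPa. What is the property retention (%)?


Retention = aged / original * 100
= 19.3 / 21.1 * 100
= 91.5%

91.5%


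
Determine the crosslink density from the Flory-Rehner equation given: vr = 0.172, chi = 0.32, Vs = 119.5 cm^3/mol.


ln(1 - vr) = ln(1 - 0.172) = -0.1887
Numerator = -((-0.1887) + 0.172 + 0.32 * 0.172^2) = 0.0073
Denominator = 119.5 * (0.172^(1/3) - 0.172/2) = 56.1805
nu = 0.0073 / 56.1805 = 1.2950e-04 mol/cm^3

1.2950e-04 mol/cm^3


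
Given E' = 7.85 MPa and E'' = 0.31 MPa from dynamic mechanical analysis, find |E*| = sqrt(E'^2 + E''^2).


|E*| = sqrt(E'^2 + E''^2)
= sqrt(7.85^2 + 0.31^2)
= sqrt(61.6225 + 0.0961)
= 7.856 MPa

7.856 MPa


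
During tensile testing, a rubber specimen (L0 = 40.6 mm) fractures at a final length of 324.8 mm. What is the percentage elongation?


Elongation = (Lf - L0) / L0 * 100
= (324.8 - 40.6) / 40.6 * 100
= 284.2 / 40.6 * 100
= 700.0%

700.0%
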